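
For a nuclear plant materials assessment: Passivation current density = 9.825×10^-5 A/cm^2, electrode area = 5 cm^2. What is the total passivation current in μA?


I = i_pass * A, then convert A → μA (×10^6)
I = 9.825×10^-5 * 5 * 10^6 = 491.25 μA

491.25 μA


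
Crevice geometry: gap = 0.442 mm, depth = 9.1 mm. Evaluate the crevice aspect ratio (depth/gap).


Aspect ratio = depth / gap
Ratio = 9.1 / 0.442 = 20.6

20.6


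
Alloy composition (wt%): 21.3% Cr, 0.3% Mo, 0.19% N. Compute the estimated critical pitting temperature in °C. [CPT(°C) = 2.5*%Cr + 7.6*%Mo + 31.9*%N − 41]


Apply the ASTM G48 empirical CPT estimate: CPT(°C) = 2.5*%Cr + 7.6*%Mo + 31.9*%N − 41
2.5*21.3 = 53.25; 7.6*0.3 = 2.28; 31.9*0.19 = 6.061
CPT = 53.25 + 2.28 + 6.061 − 41 = 20.591 °C
Rounded to 0.1 °C: CPT ≈ 20.6 °C

20.6 °C


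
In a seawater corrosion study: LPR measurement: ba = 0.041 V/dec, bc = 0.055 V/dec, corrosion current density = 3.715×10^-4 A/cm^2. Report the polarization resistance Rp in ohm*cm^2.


Apply the Stern-Geary equation: Rp = ba*bc / (2.303*icorr*(ba+bc))
ba*bc = 0.041*0.055 = 0.002255
ba+bc = 0.096; 2.303*icorr*(ba+bc) = 2.303*3.715×10^-4*0.096 = 8.2134192×10^-5
Rp = 0.002255 / 8.2134192×10^-5 = 27.46 ohm*cm^2

27.46 ohm*cm^2


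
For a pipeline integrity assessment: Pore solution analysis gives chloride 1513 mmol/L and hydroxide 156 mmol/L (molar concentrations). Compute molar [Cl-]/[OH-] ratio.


Threshold parameter = [Cl-] / [OH-] (molar basis; both in mmol/L, so units cancel)
Ratio = 1513 / 156 = 9.7

9.7


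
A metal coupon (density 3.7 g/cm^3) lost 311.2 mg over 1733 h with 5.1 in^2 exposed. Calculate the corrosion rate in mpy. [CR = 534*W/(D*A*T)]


Apply the mpy weight-loss relation: CR = 534 * W / (D * A * T)
Numerator: 534 * 311.2 = 166180.8
Denominator: 3.7 * 5.1 * 1733 = 32701.71
CR = 166180.8 / 32701.71 = 5.0817 mpy

5.0817 mpy


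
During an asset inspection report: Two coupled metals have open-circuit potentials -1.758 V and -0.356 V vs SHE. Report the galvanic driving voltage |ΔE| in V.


Driving voltage is the absolute potential difference.
|ΔE| = |-1.758 − (-0.356)| = 1.402 V

1.402 V


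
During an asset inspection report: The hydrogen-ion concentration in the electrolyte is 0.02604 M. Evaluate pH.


pH = −log10[H+]
pH = −log10(0.02604) = 1.58

1.58


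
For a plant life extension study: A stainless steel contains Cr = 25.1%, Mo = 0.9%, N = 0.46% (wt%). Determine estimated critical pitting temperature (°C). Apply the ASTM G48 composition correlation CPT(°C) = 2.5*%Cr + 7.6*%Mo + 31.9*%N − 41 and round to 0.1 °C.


Apply the ASTM G48 empirical CPT estimate: CPT(°C) = 2.5*%Cr + 7.6*%Mo + 31.9*%N − 41
2.5*25.1 = 62.75; 7.6*0.9 = 6.84; 31.9*0.46 = 14.674
CPT = 62.75 + 6.84 + 14.674 − 41 = 43.264 °C
Rounded to 0.1 °C: CPT ≈ 43.3 °C

43.3 °C


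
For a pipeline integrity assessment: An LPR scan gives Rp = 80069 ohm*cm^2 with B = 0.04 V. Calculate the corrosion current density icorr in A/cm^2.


Apply the Stern-Geary relation: icorr = B / Rp
icorr = 0.04 / 80069 = 4.996×10^-7 A/cm^2

4.996×10^-7 A/cm^2


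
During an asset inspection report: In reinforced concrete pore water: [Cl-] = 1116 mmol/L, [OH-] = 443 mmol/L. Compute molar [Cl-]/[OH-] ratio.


Threshold parameter = [Cl-] / [OH-] (molar basis; both in mmol/L, so units cancel)
Ratio = 1116 / 443 = 2.52

2.52


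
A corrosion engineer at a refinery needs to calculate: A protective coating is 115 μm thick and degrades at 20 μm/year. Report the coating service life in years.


Service life = thickness / degradation rate
Life = 115 / 20 = 5.8 years

5.8 years


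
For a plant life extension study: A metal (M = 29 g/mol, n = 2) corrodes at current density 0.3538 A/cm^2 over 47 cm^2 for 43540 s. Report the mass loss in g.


Apply Faraday's law: m = i*A*t*M / (n*F)
Total charge passed Q = i*A*t = 0.3538*47*43540 = 724009.244 C
m = Q*M/(n*F) = 724009.244*29/(2*96485) = 108.80587 g

108.80587 g


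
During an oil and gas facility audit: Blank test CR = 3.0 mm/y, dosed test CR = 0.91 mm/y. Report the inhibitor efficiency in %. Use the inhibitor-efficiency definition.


Apply the inhibitor-efficiency definition: IE = (CR_blank − CR_inh)/CR_blank × 100
IE = (3.0 − 0.91) / 3.0 × 100
IE = 2.09 / 3.0 × 100 = 69.7 %

69.7 %


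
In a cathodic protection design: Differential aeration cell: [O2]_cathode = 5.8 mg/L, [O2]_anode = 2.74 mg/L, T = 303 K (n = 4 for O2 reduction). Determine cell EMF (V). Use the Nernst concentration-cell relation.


Apply the Nernst concentration-cell relation: E = (RT/nF)*ln(C_cathode/C_anode)
RT/nF = 8.314*303/(4*96485) = 0.00652729 V
ln(5.8/2.74) = 0.7499
E = 0.00652729 * 0.7499 = 0.00489 V

0.00489 V


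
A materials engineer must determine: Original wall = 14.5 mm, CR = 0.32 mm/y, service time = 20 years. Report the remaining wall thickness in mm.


Remaining wall = original − CR × time
t = 14.5 − 0.32*20 = 14.5 − 6.4 = 8.1 mm

8.1 mm


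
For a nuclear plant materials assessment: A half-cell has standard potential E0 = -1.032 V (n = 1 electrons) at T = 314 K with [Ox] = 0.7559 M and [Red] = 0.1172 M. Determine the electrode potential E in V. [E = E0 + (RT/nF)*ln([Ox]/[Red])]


Apply the Nernst equation: E = E0 + (RT/nF)*ln([Ox]/[Red])
Step 1: RT/nF = 8.314*314/(1*96485) = 0.02705701 V
Step 2: [Ox]/[Red] = 0.7559/0.1172 = 6.449659
Step 3: ln(6.449659) = 1.864027
Step 4: correction = 0.02705701 * 1.864027 = 0.0504 V
E = -1.032 + 0.0504 = -0.9816 V

-0.9816 V


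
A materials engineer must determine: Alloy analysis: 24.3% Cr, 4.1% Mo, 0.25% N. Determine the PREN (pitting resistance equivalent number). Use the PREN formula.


Apply the PREN formula: PREN = Cr + 3.3*Mo + 16*N
PREN = 24.3 + 3.3*4.1 + 16*0.25
PREN = 24.3 + 13.53 + 4.0 = 41.83

41.83


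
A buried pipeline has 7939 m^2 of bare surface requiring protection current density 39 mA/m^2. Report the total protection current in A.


I = area * current density, then convert mA → A (÷1000)
I = 7939 * 39 / 1000 = 309.62 A

309.62 A


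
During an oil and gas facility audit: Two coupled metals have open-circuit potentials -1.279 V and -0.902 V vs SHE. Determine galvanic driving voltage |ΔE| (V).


Driving voltage is the absolute potential difference.
|ΔE| = |-1.279 − (-0.902)| = 0.377 V

0.377 V


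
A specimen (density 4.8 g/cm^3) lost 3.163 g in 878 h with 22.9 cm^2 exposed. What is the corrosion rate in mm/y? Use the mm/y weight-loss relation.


Apply the mm/y weight-loss relation: CR = 87600 * W / (D * A * T)
Numerator: 87600 * 3.163 = 277078.8
Denominator: 4.8 * 22.9 * 878 = 96509.76
CR = 277078.8 / 96509.76 = 2.870993 mm/y

2.870993 mm/y


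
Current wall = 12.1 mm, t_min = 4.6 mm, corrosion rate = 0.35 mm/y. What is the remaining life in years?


Apply the remaining-life relation: RL = (t_current − t_min) / CR
RL = (12.1 − 4.6) / 0.35 = 7.5 / 0.35 = 21.4 years

21.4 years


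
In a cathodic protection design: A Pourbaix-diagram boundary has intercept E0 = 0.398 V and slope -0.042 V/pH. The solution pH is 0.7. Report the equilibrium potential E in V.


Apply the Pourbaix line equation: E = E0 + slope*pH
E = 0.398 + (-0.042)*0.7 = 0.398 + (-0.0294) = 0.3686 V
Rounded to 3 decimal places: E = 0.369 V

0.369 V


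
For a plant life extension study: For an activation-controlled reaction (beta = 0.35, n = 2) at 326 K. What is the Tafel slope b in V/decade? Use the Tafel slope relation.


Apply the Tafel slope relation: b = 2.303*R*T/(beta*n*F)
Numerator: 2.303 * 8.314 * 326 = 6241.97
Denominator: 0.35 * 2 * 96485 = 67539.5
b = 6241.97 / 67539.5 = 0.0924 V/decade

0.0924 V/decade


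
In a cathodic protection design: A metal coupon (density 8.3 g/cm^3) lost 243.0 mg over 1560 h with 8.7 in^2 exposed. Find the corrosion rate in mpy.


Apply the mpy weight-loss relation: CR = 534 * W / (D * A * T)
Numerator: 534 * 243.0 = 129762.0
Denominator: 8.3 * 8.7 * 1560 = 112647.6
CR = 129762.0 / 112647.6 = 1.15193 mpy

1.15193 mpy


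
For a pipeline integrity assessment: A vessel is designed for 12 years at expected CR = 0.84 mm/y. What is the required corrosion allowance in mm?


Corrosion allowance = CR × design life
CA = 0.84 * 12 = 10.08 mm

10.08 mm


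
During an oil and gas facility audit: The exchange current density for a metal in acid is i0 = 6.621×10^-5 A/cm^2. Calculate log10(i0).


i0 = 6.621×10^-5 A/cm^2
log10(i0) = -4.179

-4.179


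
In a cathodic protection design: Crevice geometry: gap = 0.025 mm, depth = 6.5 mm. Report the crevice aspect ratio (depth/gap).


Aspect ratio = depth / gap
Ratio = 6.5 / 0.025 = 260.0

260.0


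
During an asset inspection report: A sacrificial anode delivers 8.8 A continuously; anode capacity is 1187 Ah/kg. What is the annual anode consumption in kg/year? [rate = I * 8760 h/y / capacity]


Annual consumption = current * hours per year / capacity
Rate = 8.8 * 8760 / 1187 = 64.9 kg/year

64.9 kg/year


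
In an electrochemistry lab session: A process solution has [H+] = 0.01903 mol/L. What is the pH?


pH = −log10[H+]
pH = −log10(0.01903) = 1.72

1.72


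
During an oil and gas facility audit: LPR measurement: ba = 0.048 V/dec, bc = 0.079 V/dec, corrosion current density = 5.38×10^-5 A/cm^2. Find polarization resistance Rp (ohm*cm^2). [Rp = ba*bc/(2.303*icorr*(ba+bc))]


Apply the Stern-Geary equation: Rp = ba*bc / (2.303*icorr*(ba+bc))
ba*bc = 0.048*0.079 = 0.003792
ba+bc = 0.127; 2.303*icorr*(ba+bc) = 2.303*5.38×10^-5*0.127 = 1.5735478×10^-5
Rp = 0.003792 / 1.5735478×10^-5 = 241.0 ohm*cm^2

241.0 ohm*cm^2


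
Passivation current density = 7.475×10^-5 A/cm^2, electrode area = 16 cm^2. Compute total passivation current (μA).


I = i_pass * A, then convert A → μA (×10^6)
I = 7.475×10^-5 * 16 * 10^6 = 1196.0 μA

1196.0 μA


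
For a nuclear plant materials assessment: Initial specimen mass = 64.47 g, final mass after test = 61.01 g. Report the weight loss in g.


Weight loss = initial − final
WL = 64.47 − 61.01 = 3.46 g

3.46 g


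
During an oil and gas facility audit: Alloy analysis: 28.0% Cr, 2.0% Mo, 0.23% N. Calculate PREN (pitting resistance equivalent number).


Apply the PREN formula: PREN = Cr + 3.3*Mo + 16*N
PREN = 28.0 + 3.3*2.0 + 16*0.23
PREN = 28.0 + 6.6 + 3.68 = 38.28

38.28


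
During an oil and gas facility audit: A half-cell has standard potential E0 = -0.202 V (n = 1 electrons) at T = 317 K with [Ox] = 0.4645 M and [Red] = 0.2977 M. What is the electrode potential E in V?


Apply the Nernst equation: E = E0 + (RT/nF)*ln([Ox]/[Red])
Step 1: RT/nF = 8.314*317/(1*96485) = 0.02731552 V
Step 2: [Ox]/[Red] = 0.4645/0.2977 = 1.560296
Step 3: ln(1.560296) = 0.444876
Step 4: correction = 0.02731552 * 0.444876 = 0.012 V
E = -0.202 + 0.012 = -0.19 V

-0.19 V


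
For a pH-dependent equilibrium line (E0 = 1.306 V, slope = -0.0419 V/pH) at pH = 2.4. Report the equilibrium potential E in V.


Apply the Pourbaix line equation: E = E0 + slope*pH
E = 1.306 + (-0.0419)*2.4 = 1.306 + (-0.10056) = 1.20544 V
Rounded to 3 decimal places: E = 1.205 V

1.205 V


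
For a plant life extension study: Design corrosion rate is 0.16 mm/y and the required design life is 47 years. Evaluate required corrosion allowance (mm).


Corrosion allowance = CR × design life
CA = 0.16 * 47 = 7.52 mm

7.52 mm


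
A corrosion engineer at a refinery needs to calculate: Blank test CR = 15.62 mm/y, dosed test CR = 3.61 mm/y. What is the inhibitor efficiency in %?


Apply the inhibitor-efficiency definition: IE = (CR_blank − CR_inh)/CR_blank × 100
IE = (15.62 − 3.61) / 15.62 × 100
IE = 12.01 / 15.62 × 100 = 76.9 %

76.9 %


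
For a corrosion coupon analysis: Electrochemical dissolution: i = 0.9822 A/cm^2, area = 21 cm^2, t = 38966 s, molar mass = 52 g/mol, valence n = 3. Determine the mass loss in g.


Apply Faraday's law: m = i*A*t*M / (n*F)
Total charge passed Q = i*A*t = 0.9822*21*38966 = 803720.5092 C
m = Q*M/(n*F) = 803720.5092*52/(3*96485) = 144.38675 g

144.38675 g


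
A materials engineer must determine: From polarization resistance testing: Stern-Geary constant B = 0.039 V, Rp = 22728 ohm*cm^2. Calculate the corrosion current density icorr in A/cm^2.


Apply the Stern-Geary relation: icorr = B / Rp
icorr = 0.039 / 22728 = 1.716×10^-6 A/cm^2

1.716×10^-6 A/cm^2


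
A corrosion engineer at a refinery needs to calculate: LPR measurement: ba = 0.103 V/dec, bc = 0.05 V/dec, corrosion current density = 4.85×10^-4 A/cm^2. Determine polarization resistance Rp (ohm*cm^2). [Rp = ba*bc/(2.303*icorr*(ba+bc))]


Apply the Stern-Geary equation: Rp = ba*bc / (2.303*icorr*(ba+bc))
ba*bc = 0.103*0.05 = 0.00515
ba+bc = 0.153; 2.303*icorr*(ba+bc) = 2.303*4.85×10^-4*0.153 = 1.7089411×10^-4
Rp = 0.00515 / 1.7089411×10^-4 = 30.1 ohm*cm^2

30.1 ohm*cm^2


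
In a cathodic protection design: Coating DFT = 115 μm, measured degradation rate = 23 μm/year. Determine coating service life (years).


Service life = thickness / degradation rate
Life = 115 / 23 = 5.0 years

5.0 years


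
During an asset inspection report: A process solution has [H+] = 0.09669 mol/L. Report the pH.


pH = −log10[H+]
pH = −log10(0.09669) = 1.01

1.01


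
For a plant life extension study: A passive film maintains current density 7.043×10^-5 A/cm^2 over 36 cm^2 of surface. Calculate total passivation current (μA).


I = i_pass * A, then convert A → μA (×10^6)
I = 7.043×10^-5 * 36 * 10^6 = 2535.48 μA

2535.48 μA


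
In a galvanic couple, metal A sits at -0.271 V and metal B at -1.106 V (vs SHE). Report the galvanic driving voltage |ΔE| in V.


Driving voltage is the absolute potential difference.
|ΔE| = |-0.271 − (-1.106)| = 0.835 V

0.835 V


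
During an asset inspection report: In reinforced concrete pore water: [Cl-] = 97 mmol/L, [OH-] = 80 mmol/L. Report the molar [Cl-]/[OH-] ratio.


Threshold parameter = [Cl-] / [OH-] (molar basis; both in mmol/L, so units cancel)
Ratio = 97 / 80 = 1.21

1.21


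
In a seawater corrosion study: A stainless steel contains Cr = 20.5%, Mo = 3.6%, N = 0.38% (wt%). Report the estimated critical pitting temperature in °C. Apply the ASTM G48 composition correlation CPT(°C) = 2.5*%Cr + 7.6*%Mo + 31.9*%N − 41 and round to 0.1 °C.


Apply the ASTM G48 empirical CPT estimate: CPT(°C) = 2.5*%Cr + 7.6*%Mo + 31.9*%N − 41
2.5*20.5 = 51.25; 7.6*3.6 = 27.36; 31.9*0.38 = 12.122
CPT = 51.25 + 27.36 + 12.122 − 41 = 49.732 °C
Rounded to 0.1 °C: CPT ≈ 49.7 °C

49.7 °C


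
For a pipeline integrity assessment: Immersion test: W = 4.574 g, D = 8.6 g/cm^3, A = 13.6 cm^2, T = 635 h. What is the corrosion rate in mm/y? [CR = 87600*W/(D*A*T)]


Apply the mm/y weight-loss relation: CR = 87600 * W / (D * A * T)
Numerator: 87600 * 4.574 = 400682.4
Denominator: 8.6 * 13.6 * 635 = 74269.6
CR = 400682.4 / 74269.6 = 5.395 mm/y

5.395 mm/y


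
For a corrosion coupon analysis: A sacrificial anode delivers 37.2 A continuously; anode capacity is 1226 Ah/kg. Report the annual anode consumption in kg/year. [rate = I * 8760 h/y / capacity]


Annual consumption = current * hours per year / capacity
Rate = 37.2 * 8760 / 1226 = 265.8 kg/year

265.8 kg/year


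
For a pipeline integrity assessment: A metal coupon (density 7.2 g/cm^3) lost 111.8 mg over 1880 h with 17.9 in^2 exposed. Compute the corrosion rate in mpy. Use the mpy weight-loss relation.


Apply the mpy weight-loss relation: CR = 534 * W / (D * A * T)
Numerator: 534 * 111.8 = 59701.2
Denominator: 7.2 * 17.9 * 1880 = 242294.4
CR = 59701.2 / 242294.4 = 0.2464 mpy

0.2464 mpy


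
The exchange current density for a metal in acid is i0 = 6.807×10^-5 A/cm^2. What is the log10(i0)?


i0 = 6.807×10^-5 A/cm^2
log10(i0) = -4.167

-4.167


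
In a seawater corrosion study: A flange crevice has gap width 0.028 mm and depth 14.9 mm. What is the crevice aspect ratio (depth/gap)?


Aspect ratio = depth / gap
Ratio = 14.9 / 0.028 = 532.1

532.1


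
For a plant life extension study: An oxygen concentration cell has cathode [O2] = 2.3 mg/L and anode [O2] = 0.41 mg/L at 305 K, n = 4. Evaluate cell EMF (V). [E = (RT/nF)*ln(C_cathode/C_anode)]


Apply the Nernst concentration-cell relation: E = (RT/nF)*ln(C_cathode/C_anode)
RT/nF = 8.314*305/(4*96485) = 0.00657037 V
ln(2.3/0.41) = 1.72451
E = 0.00657037 * 1.72451 = 0.01133 V

0.01133 V


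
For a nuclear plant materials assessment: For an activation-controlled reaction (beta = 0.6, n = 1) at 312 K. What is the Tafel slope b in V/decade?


Apply the Tafel slope relation: b = 2.303*R*T/(beta*n*F)
Numerator: 2.303 * 8.314 * 312 = 5973.91
Denominator: 0.6 * 1 * 96485 = 57891.0
b = 5973.91 / 57891.0 = 0.103 V/decade

0.103 V/decade


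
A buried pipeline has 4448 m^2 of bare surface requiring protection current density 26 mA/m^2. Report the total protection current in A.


I = area * current density, then convert mA → A (÷1000)
I = 4448 * 26 / 1000 = 115.65 A

115.65 A


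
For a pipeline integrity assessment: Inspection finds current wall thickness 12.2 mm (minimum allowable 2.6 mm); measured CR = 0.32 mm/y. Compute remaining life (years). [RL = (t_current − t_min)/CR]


Apply the remaining-life relation: RL = (t_current − t_min) / CR
RL = (12.2 − 2.6) / 0.32 = 9.6 / 0.32 = 30.0 years

30.0 years


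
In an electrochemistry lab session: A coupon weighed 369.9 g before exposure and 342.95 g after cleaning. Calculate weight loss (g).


Weight loss = initial − final
WL = 369.9 − 342.95 = 26.95 g

26.95 g


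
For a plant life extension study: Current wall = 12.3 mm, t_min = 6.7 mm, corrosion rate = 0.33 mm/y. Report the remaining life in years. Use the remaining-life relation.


Apply the remaining-life relation: RL = (t_current − t_min) / CR
RL = (12.3 − 6.7) / 0.33 = 5.6 / 0.33 = 17.0 years

17.0 years


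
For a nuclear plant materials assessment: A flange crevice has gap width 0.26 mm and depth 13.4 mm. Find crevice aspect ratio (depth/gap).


Aspect ratio = depth / gap
Ratio = 13.4 / 0.26 = 51.5

51.5


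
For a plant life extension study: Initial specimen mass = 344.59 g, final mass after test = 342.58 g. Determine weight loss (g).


Weight loss = initial − final
WL = 344.59 − 342.58 = 2.01 g

2.01 g


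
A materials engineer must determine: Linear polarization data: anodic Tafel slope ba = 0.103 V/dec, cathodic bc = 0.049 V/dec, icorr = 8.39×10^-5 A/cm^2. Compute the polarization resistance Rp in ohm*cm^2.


Apply the Stern-Geary equation: Rp = ba*bc / (2.303*icorr*(ba+bc))
ba*bc = 0.103*0.049 = 0.005047
ba+bc = 0.152; 2.303*icorr*(ba+bc) = 2.303*8.39×10^-5*0.152 = 2.9369698×10^-5
Rp = 0.005047 / 2.9369698×10^-5 = 171.8 ohm*cm^2

171.8 ohm*cm^2


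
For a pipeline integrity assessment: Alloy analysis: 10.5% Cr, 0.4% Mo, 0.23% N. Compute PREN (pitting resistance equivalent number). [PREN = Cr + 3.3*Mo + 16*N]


Apply the PREN formula: PREN = Cr + 3.3*Mo + 16*N
PREN = 10.5 + 3.3*0.4 + 16*0.23
PREN = 10.5 + 1.32 + 3.68 = 15.5

15.5


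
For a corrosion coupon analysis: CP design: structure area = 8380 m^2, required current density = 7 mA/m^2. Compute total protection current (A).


I = area * current density, then convert mA → A (÷1000)
I = 8380 * 7 / 1000 = 58.66 A

58.66 A


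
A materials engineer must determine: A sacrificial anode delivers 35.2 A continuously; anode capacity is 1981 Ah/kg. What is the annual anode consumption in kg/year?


Annual consumption = current * hours per year / capacity
Rate = 35.2 * 8760 / 1981 = 155.7 kg/year

155.7 kg/year


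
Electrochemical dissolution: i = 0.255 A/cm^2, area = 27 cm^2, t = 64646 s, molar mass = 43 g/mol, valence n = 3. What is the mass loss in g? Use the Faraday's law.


Apply Faraday's law: m = i*A*t*M / (n*F)
Total charge passed Q = i*A*t = 0.255*27*64646 = 445087.71 C
m = Q*M/(n*F) = 445087.71*43/(3*96485) = 66.12 g

66.12 g


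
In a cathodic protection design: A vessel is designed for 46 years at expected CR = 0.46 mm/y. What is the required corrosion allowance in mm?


Corrosion allowance = CR × design life
CA = 0.46 * 46 = 21.16 mm

21.16 mm


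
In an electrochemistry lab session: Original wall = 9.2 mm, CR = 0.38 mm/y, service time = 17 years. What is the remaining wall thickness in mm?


Remaining wall = original − CR × time
t = 9.2 − 0.38*17 = 9.2 − 6.46 = 2.74 mm

2.74 mm


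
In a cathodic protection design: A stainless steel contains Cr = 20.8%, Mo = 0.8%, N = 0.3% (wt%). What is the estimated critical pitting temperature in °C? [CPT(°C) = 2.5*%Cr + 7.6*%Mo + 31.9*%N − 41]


Apply the ASTM G48 empirical CPT estimate: CPT(°C) = 2.5*%Cr + 7.6*%Mo + 31.9*%N − 41
2.5*20.8 = 52; 7.6*0.8 = 6.08; 31.9*0.3 = 9.57
CPT = 52 + 6.08 + 9.57 − 41 = 26.65 °C
Rounded to 0.1 °C: CPT ≈ 26.7 °C

26.7 °C


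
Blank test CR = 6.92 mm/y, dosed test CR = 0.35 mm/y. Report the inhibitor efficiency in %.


Apply the inhibitor-efficiency definition: IE = (CR_blank − CR_inh)/CR_blank × 100
IE = (6.92 − 0.35) / 6.92 × 100
IE = 6.57 / 6.92 × 100 = 94.9 %

94.9 %


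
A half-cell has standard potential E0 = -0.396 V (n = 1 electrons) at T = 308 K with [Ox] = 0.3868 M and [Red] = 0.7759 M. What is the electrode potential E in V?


Apply the Nernst equation: E = E0 + (RT/nF)*ln([Ox]/[Red])
Step 1: RT/nF = 8.314*308/(1*96485) = 0.02654 V
Step 2: [Ox]/[Red] = 0.3868/0.7759 = 0.498518
Step 3: ln(0.498518) = -0.696116
Step 4: correction = 0.02654 * -0.696116 = -0.018 V
E = -0.396 + -0.018 = -0.414 V

-0.414 V


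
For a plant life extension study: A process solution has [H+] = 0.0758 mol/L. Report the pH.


pH = −log10[H+]
pH = −log10(0.0758) = 1.12

1.12


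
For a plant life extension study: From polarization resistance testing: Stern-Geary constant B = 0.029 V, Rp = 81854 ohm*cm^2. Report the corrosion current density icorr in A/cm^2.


Apply the Stern-Geary relation: icorr = B / Rp
icorr = 0.029 / 81854 = 3.543×10^-7 A/cm^2

3.543×10^-7 A/cm^2


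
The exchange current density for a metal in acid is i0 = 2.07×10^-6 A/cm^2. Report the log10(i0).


i0 = 2.07×10^-6 A/cm^2
log10(i0) = -5.684

-5.684


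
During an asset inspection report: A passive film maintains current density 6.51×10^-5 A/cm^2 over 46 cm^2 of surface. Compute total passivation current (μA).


I = i_pass * A, then convert A → μA (×10^6)
I = 6.51×10^-5 * 46 * 10^6 = 2994.6 μA

2994.6 μA


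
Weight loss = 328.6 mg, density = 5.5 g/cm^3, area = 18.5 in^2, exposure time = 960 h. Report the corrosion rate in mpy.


Apply the mpy weight-loss relation: CR = 534 * W / (D * A * T)
Numerator: 534 * 328.6 = 175472.4
Denominator: 5.5 * 18.5 * 960 = 97680.0
CR = 175472.4 / 97680.0 = 1.796 mpy

1.796 mpy


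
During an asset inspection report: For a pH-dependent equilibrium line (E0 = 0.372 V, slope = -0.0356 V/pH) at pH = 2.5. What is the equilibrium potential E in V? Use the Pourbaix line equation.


Apply the Pourbaix line equation: E = E0 + slope*pH
E = 0.372 + (-0.0356)*2.5 = 0.372 + (-0.089) = 0.283 V
Rounded to 4 decimal places: E = 0.2830 V

0.2830 V


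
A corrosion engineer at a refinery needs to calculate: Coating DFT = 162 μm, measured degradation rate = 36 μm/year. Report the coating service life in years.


Service life = thickness / degradation rate
Life = 162 / 36 = 4.5 years

4.5 years


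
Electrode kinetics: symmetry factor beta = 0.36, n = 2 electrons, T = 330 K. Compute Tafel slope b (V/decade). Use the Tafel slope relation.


Apply the Tafel slope relation: b = 2.303*R*T/(beta*n*F)
Numerator: 2.303 * 8.314 * 330 = 6318.56
Denominator: 0.36 * 2 * 96485 = 69469.2
b = 6318.56 / 69469.2 = 0.091 V/decade

0.091 V/decade


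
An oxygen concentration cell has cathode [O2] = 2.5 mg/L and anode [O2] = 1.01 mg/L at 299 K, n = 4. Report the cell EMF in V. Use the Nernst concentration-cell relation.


Apply the Nernst concentration-cell relation: E = (RT/nF)*ln(C_cathode/C_anode)
RT/nF = 8.314*299/(4*96485) = 0.00644112 V
ln(2.5/1.01) = 0.90634
E = 0.00644112 * 0.90634 = 0.00584 V

0.00584 V


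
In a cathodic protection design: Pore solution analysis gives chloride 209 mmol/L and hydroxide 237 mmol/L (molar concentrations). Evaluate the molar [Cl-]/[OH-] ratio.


Threshold parameter = [Cl-] / [OH-] (molar basis; both in mmol/L, so units cancel)
Ratio = 209 / 237 = 0.88

0.88


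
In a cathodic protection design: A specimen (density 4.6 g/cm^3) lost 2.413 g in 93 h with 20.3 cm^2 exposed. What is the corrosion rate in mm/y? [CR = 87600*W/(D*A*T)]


Apply the mm/y weight-loss relation: CR = 87600 * W / (D * A * T)
Numerator: 87600 * 2.413 = 211378.8
Denominator: 4.6 * 20.3 * 93 = 8684.34
CR = 211378.8 / 8684.34 = 24.34023 mm/y

24.34023 mm/y


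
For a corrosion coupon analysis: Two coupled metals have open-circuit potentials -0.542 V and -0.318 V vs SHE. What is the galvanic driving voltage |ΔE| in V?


Driving voltage is the absolute potential difference.
|ΔE| = |-0.542 − (-0.318)| = 0.224 V

0.224 V


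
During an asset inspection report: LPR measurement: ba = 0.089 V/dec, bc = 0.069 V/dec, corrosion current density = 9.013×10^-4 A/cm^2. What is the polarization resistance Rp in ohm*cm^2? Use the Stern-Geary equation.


Apply the Stern-Geary equation: Rp = ba*bc / (2.303*icorr*(ba+bc))
ba*bc = 0.089*0.069 = 0.006141
ba+bc = 0.158; 2.303*icorr*(ba+bc) = 2.303*9.013×10^-4*0.158 = 3.2795964×10^-4
Rp = 0.006141 / 3.2795964×10^-4 = 18.7 ohm*cm^2

18.7 ohm*cm^2


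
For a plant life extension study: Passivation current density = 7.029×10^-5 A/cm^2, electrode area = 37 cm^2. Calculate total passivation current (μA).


I = i_pass * A, then convert A → μA (×10^6)
I = 7.029×10^-5 * 37 * 10^6 = 2600.73 μA

2600.73 μA


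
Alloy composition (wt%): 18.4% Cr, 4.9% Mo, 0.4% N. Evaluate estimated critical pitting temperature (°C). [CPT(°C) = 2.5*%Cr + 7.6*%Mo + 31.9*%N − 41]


Apply the ASTM G48 empirical CPT estimate: CPT(°C) = 2.5*%Cr + 7.6*%Mo + 31.9*%N − 41
2.5*18.4 = 46; 7.6*4.9 = 37.24; 31.9*0.4 = 12.76
CPT = 46 + 37.24 + 12.76 − 41 = 55 °C
Rounded to 0.1 °C: CPT ≈ 55.0 °C

55.0 °C


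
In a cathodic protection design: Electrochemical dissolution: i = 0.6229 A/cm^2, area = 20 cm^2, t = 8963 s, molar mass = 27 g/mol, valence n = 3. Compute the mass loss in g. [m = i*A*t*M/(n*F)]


Apply Faraday's law: m = i*A*t*M / (n*F)
Total charge passed Q = i*A*t = 0.6229*20*8963 = 111661.054 C
m = Q*M/(n*F) = 111661.054*27/(3*96485) = 10.4156 g

10.4156 g


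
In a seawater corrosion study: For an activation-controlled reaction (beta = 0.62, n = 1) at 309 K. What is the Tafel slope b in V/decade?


Apply the Tafel slope relation: b = 2.303*R*T/(beta*n*F)
Numerator: 2.303 * 8.314 * 309 = 5916.47
Denominator: 0.62 * 1 * 96485 = 59820.7
b = 5916.47 / 59820.7 = 0.099 V/decade

0.099 V/decade


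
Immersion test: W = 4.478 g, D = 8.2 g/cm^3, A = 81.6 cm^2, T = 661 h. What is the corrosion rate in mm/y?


Apply the mm/y weight-loss relation: CR = 87600 * W / (D * A * T)
Numerator: 87600 * 4.478 = 392272.8
Denominator: 8.2 * 81.6 * 661 = 442288.32
CR = 392272.8 / 442288.32 = 0.8869 mm/y

0.8869 mm/y


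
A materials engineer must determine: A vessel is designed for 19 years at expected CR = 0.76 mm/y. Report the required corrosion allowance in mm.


Corrosion allowance = CR × design life
CA = 0.76 * 19 = 14.44 mm

14.44 mm


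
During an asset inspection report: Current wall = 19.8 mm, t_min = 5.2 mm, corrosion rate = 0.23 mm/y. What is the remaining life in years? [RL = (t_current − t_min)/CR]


Apply the remaining-life relation: RL = (t_current − t_min) / CR
RL = (19.8 − 5.2) / 0.23 = 14.6 / 0.23 = 63.5 years

63.5 years


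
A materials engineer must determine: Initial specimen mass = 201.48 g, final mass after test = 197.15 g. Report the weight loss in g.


Weight loss = initial − final
WL = 201.48 − 197.15 = 4.33 g

4.33 g


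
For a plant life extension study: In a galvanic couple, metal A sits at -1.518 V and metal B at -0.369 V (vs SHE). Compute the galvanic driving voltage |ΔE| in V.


Driving voltage is the absolute potential difference.
|ΔE| = |-1.518 − (-0.369)| = 1.149 V

1.149 V


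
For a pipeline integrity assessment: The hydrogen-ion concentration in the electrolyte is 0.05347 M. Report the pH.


pH = −log10[H+]
pH = −log10(0.05347) = 1.27

1.27


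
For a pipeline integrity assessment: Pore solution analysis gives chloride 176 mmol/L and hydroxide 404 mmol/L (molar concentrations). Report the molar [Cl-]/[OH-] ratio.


Threshold parameter = [Cl-] / [OH-] (molar basis; both in mmol/L, so units cancel)
Ratio = 176 / 404 = 0.44

0.44


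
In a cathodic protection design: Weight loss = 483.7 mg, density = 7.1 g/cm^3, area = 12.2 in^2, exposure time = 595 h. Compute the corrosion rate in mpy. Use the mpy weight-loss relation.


Apply the mpy weight-loss relation: CR = 534 * W / (D * A * T)
Numerator: 534 * 483.7 = 258295.8
Denominator: 7.1 * 12.2 * 595 = 51538.9
CR = 258295.8 / 51538.9 = 5.0117 mpy

5.0117 mpy


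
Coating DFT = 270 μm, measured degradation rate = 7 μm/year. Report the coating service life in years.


Service life = thickness / degradation rate
Life = 270 / 7 = 38.6 years

38.6 years


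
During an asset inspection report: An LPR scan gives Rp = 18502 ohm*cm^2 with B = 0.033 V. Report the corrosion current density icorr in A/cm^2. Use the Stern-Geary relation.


Apply the Stern-Geary relation: icorr = B / Rp
icorr = 0.033 / 18502 = 1.784×10^-6 A/cm^2

1.784×10^-6 A/cm^2


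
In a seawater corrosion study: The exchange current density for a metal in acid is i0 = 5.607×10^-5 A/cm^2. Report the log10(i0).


i0 = 5.607×10^-5 A/cm^2
log10(i0) = -4.251

-4.251


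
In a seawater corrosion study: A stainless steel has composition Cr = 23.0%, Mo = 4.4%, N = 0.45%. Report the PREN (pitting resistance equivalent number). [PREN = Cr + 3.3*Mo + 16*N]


Apply the PREN formula: PREN = Cr + 3.3*Mo + 16*N
PREN = 23.0 + 3.3*4.4 + 16*0.45
PREN = 23.0 + 14.52 + 7.2 = 44.72

44.72


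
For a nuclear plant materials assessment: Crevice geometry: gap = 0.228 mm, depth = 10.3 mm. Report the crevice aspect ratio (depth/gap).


Aspect ratio = depth / gap
Ratio = 10.3 / 0.228 = 45.2

45.2


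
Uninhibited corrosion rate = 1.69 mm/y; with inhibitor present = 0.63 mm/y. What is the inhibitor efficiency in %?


Apply the inhibitor-efficiency definition: IE = (CR_blank − CR_inh)/CR_blank × 100
IE = (1.69 − 0.63) / 1.69 × 100
IE = 1.06 / 1.69 × 100 = 62.7 %

62.7 %


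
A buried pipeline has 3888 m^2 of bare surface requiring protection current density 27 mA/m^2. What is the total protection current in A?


I = area * current density, then convert mA → A (÷1000)
I = 3888 * 27 / 1000 = 104.98 A

104.98 A


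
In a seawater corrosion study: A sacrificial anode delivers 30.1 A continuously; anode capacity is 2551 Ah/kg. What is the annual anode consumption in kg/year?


Annual consumption = current * hours per year / capacity
Rate = 30.1 * 8760 / 2551 = 103.4 kg/year

103.4 kg/year


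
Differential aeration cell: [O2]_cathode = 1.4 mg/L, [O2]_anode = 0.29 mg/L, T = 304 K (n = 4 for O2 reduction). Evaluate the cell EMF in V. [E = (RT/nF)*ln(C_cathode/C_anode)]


Apply the Nernst concentration-cell relation: E = (RT/nF)*ln(C_cathode/C_anode)
RT/nF = 8.314*304/(4*96485) = 0.00654883 V
ln(1.4/0.29) = 1.57435
E = 0.00654883 * 1.57435 = 0.01031 V

0.01031 V


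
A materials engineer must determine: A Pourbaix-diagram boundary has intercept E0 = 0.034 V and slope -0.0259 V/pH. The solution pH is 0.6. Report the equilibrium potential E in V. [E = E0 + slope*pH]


Apply the Pourbaix line equation: E = E0 + slope*pH
E = 0.034 + (-0.0259)*0.6 = 0.034 + (-0.01554) = 0.01846 V
Rounded to 3 decimal places: E = 0.018 V

0.018 V


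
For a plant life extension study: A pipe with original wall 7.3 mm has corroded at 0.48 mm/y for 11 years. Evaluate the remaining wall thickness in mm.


Remaining wall = original − CR × time
t = 7.3 − 0.48*11 = 7.3 − 5.28 = 2.02 mm

2.02 mm


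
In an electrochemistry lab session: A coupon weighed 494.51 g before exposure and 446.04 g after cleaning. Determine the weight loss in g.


Weight loss = initial − final
WL = 494.51 − 446.04 = 48.47 g

48.47 g


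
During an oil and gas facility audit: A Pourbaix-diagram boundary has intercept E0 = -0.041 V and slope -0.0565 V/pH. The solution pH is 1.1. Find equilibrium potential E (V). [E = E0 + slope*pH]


Apply the Pourbaix line equation: E = E0 + slope*pH
E = -0.041 + (-0.0565)*1.1 = -0.041 + (-0.06215) = -0.10315 V
Rounded to 4 decimal places: E = -0.1032 V

-0.1032 V


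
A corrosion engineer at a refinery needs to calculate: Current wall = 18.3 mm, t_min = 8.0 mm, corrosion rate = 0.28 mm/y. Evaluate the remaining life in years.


Apply the remaining-life relation: RL = (t_current − t_min) / CR
RL = (18.3 − 8.0) / 0.28 = 10.3 / 0.28 = 36.8 years

36.8 years


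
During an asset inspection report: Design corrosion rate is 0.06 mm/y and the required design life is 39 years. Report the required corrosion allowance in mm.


Corrosion allowance = CR × design life
CA = 0.06 * 39 = 2.34 mm

2.34 mm


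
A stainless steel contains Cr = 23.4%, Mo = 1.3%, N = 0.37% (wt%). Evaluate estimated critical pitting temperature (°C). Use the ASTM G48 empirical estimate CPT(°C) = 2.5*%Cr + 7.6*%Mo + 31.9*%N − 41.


Apply the ASTM G48 empirical CPT estimate: CPT(°C) = 2.5*%Cr + 7.6*%Mo + 31.9*%N − 41
2.5*23.4 = 58.5; 7.6*1.3 = 9.88; 31.9*0.37 = 11.803
CPT = 58.5 + 9.88 + 11.803 − 41 = 39.183 °C
Rounded to 0.1 °C: CPT ≈ 39.2 °C

39.2 °C


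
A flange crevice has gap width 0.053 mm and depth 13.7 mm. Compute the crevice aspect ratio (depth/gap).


Aspect ratio = depth / gap
Ratio = 13.7 / 0.053 = 258.5

258.5


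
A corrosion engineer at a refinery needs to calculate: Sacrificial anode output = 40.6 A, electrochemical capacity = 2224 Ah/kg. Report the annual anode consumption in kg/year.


Annual consumption = current * hours per year / capacity
Rate = 40.6 * 8760 / 2224 = 159.9 kg/year

159.9 kg/year


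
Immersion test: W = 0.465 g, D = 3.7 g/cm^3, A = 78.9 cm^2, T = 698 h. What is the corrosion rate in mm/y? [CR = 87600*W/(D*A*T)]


Apply the mm/y weight-loss relation: CR = 87600 * W / (D * A * T)
Numerator: 87600 * 0.465 = 40734.0
Denominator: 3.7 * 78.9 * 698 = 203767.14
CR = 40734.0 / 203767.14 = 0.1999 mm/y

0.1999 mm/y


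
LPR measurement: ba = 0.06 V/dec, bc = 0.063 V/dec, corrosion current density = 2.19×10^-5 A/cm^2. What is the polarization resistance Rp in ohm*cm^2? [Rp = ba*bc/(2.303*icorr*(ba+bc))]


Apply the Stern-Geary equation: Rp = ba*bc / (2.303*icorr*(ba+bc))
ba*bc = 0.06*0.063 = 0.00378
ba+bc = 0.123; 2.303*icorr*(ba+bc) = 2.303*2.19×10^-5*0.123 = 6.2035911×10^-6
Rp = 0.00378 / 6.2035911×10^-6 = 609.3 ohm*cm^2

609.3 ohm*cm^2


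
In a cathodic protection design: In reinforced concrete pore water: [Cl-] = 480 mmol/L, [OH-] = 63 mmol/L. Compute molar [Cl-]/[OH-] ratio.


Threshold parameter = [Cl-] / [OH-] (molar basis; both in mmol/L, so units cancel)
Ratio = 480 / 63 = 7.62

7.62


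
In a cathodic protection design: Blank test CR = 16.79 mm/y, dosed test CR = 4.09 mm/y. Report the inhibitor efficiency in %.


Apply the inhibitor-efficiency definition: IE = (CR_blank − CR_inh)/CR_blank × 100
IE = (16.79 − 4.09) / 16.79 × 100
IE = 12.7 / 16.79 × 100 = 75.6 %

75.6 %


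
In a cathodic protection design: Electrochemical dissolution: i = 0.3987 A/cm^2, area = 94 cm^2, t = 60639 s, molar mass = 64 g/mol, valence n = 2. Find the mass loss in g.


Apply Faraday's law: m = i*A*t*M / (n*F)
Total charge passed Q = i*A*t = 0.3987*94*60639 = 2272616.3142 C
m = Q*M/(n*F) = 2272616.3142*64/(2*96485) = 753.7309 g

753.7309 g


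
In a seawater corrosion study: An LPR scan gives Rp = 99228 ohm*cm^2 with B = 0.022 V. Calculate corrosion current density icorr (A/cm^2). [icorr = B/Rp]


Apply the Stern-Geary relation: icorr = B / Rp
icorr = 0.022 / 99228 = 2.217×10^-7 A/cm^2

2.217×10^-7 A/cm^2


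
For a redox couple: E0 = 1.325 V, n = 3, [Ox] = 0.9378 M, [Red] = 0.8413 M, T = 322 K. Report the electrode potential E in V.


Apply the Nernst equation: E = E0 + (RT/nF)*ln([Ox]/[Red])
Step 1: RT/nF = 8.314*322/(3*96485) = 0.00924879 V
Step 2: [Ox]/[Red] = 0.9378/0.8413 = 1.114703
Step 3: ln(1.114703) = 0.108588
Step 4: correction = 0.00924879 * 0.108588 = 0.001 V
E = 1.325 + 0.001 = 1.326 V

1.326 V


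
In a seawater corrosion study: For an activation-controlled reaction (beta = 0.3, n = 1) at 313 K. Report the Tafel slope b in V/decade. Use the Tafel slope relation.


Apply the Tafel slope relation: b = 2.303*R*T/(beta*n*F)
Numerator: 2.303 * 8.314 * 313 = 5993.06
Denominator: 0.3 * 1 * 96485 = 28945.5
b = 5993.06 / 28945.5 = 0.207 V/decade

0.207 V/decade


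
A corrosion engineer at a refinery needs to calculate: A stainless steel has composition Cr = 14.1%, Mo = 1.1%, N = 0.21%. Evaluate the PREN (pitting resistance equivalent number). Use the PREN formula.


Apply the PREN formula: PREN = Cr + 3.3*Mo + 16*N
PREN = 14.1 + 3.3*1.1 + 16*0.21
PREN = 14.1 + 3.63 + 3.36 = 21.09

21.09


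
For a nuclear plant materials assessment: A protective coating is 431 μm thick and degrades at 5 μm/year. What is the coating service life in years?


Service life = thickness / degradation rate
Life = 431 / 5 = 86.2 years

86.2 years


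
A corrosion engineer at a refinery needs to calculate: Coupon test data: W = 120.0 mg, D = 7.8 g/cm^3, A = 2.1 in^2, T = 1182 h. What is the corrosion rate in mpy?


Apply the mpy weight-loss relation: CR = 534 * W / (D * A * T)
Numerator: 534 * 120.0 = 64080.0
Denominator: 7.8 * 2.1 * 1182 = 19361.16
CR = 64080.0 / 19361.16 = 3.30972 mpy

3.30972 mpy


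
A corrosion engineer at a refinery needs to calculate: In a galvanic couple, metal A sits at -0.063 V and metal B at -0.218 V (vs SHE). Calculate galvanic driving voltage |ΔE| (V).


Driving voltage is the absolute potential difference.
|ΔE| = |-0.063 − (-0.218)| = 0.155 V

0.155 V


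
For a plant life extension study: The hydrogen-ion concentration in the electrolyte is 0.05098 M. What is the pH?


pH = −log10[H+]
pH = −log10(0.05098) = 1.29

1.29


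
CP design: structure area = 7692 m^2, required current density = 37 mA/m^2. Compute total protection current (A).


I = area * current density, then convert mA → A (÷1000)
I = 7692 * 37 / 1000 = 284.6 A

284.6 A


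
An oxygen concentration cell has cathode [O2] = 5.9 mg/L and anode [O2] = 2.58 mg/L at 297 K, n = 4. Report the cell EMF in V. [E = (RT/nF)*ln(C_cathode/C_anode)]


Apply the Nernst concentration-cell relation: E = (RT/nF)*ln(C_cathode/C_anode)
RT/nF = 8.314*297/(4*96485) = 0.00639804 V
ln(5.9/2.58) = 0.82716
E = 0.00639804 * 0.82716 = 0.00529 V

0.00529 V


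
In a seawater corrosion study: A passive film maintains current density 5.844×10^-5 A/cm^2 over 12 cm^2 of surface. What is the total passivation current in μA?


I = i_pass * A, then convert A → μA (×10^6)
I = 5.844×10^-5 * 12 * 10^6 = 701.28 μA

701.28 μA


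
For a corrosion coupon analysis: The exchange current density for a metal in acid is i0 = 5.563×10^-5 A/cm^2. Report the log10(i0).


i0 = 5.563×10^-5 A/cm^2
log10(i0) = -4.255

-4.255


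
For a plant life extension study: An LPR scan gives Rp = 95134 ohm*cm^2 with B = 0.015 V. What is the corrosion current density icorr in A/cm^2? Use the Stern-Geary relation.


Apply the Stern-Geary relation: icorr = B / Rp
icorr = 0.015 / 95134 = 1.577×10^-7 A/cm^2

1.577×10^-7 A/cm^2
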